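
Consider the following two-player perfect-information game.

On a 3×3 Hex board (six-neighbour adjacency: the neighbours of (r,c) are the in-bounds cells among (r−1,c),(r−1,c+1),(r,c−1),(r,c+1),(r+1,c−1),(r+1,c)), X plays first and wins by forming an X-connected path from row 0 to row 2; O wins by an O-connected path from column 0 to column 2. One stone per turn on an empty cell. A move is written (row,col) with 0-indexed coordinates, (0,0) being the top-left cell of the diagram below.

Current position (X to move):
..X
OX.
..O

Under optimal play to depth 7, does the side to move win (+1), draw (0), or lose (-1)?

ply 1, X at ..X/OX./..O | (0,0)=+1→X.X/OX./..O*; (0,1)=+1→.XX/OX./..O; (1,2)=+1→..X/OXX/..O; (2,0)=+1→..X/OX./X.O; (2,1)=+1→..X/OX./.XO
ply 2, O at X.X/OX./..O | (0,1)=-1→XOX/OX./..O*; (1,2)=-1→X.X/OXO/..O; (2,0)=-1→X.X/OX./O.O; (2,1)=-1→X.X/OX./.OO
ply 3, X at XOX/OX./..O | (1,2)=+1→XOX/OXX/..O*; (2,0)=+1→XOX/OX./X.O; (2,1)=+1→XOX/OX./.XO
ply 4, O at XOX/OXX/..O | (2,0)=-1→XOX/OXX/O.O*; (2,1)=-1→XOX/OXX/.OO
ply 5, X at XOX/OXX/O.O | (2,1)=+1→XOX/OXX/OXO*
ply 6: XOX/OXX/OXO is terminal -1 (O); from ..X/OX./..O depth 7

value(..X/OX./..O, X) = +1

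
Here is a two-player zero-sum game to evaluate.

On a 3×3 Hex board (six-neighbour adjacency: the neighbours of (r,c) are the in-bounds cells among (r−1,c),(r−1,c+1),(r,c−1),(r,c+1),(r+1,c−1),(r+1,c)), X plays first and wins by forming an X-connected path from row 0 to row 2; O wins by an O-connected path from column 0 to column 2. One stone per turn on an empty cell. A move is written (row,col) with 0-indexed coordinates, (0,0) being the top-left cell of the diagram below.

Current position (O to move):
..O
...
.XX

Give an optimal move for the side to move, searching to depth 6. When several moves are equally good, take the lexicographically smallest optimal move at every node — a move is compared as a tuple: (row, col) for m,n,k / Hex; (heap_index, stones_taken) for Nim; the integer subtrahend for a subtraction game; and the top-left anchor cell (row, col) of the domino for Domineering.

O's best at [..O/.../.XX]: (0,0)

ply 1, O at ..O/.../.XX | (0,0)=+1→O.O/.../.XX*; (0,1)=+1→.OO/.../.XX; (1,0)=+1→..O/O../.XX; (1,1)=+1→..O/.O./.XX; (1,2)=-1→..O/..O/.XX; (2,0)=+1→..O/.../OXX
ply 2, X at O.O/.../.XX | (0,1)=-1→OXO/.../.XX*; (1,0)=-1→O.O/X../.XX; (1,1)=-1→O.O/.X./.XX; (1,2)=-1→O.O/..X/.XX; (2,0)=-1→O.O/.../XXX
ply 3, O at OXO/.../.XX | (1,0)=-1→OXO/O../.XX; (1,1)=+1→OXO/.O./.XX*; (1,2)=-1→OXO/..O/.XX; (2,0)=-1→OXO/.../OXX
ply 4, X at OXO/.O./.XX | (1,0)=-1→OXO/XO./.XX*; (1,2)=-1→OXO/.OX/.XX; (2,0)=-1→OXO/.O./XXX
ply 5, O at OXO/XO./.XX | (1,2)=-1→OXO/XOO/.XX; (2,0)=+1→OXO/XO./OXX*
ply 6: OXO/XO./OXX is terminal -1 (X); from ..O/.../.XX depth 6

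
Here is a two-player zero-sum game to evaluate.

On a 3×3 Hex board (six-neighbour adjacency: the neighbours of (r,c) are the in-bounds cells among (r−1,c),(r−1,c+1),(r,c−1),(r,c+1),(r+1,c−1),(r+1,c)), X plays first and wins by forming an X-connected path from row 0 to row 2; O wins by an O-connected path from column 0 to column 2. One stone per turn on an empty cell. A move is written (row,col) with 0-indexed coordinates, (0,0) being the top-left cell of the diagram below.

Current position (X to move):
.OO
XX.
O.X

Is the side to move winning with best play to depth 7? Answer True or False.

p1 X@[.OO/XX./O.X]: (0,0)[XOO/XX./O.X]+1* (1,2)[.OO/XXX/O.X]-1 (2,1)[.OO/XX./OXX]-1
p2 O@[XOO/XX./O.X]: (1,2)[XOO/XXO/O.X]-1* (2,1)[XOO/XX./OOX]-1
p3 X@[XOO/XXO/O.X]: (2,1)[XOO/XXO/OXX]+1*
p4 O@[XOO/XXO/OXX] terminal -1; root [.OO/XX./O.X] d7

X winning at [.OO/XX./O.X]: True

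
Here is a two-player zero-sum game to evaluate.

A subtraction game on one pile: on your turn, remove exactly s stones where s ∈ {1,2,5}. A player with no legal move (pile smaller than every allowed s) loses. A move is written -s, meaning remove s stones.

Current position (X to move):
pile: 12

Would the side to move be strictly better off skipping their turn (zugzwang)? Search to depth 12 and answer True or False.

p1 X@[12]: -1[11]-1* -2[10]-1 -5[7]-1
p2 O@[11]: -1[10]-1 -2[9]+1* -5[6]+1
p3 X@[9]: -1[8]-1* -2[7]-1 -5[4]-1
p4 O@[8]: -1[7]-1 -2[6]+1* -5[3]+1
p5 X@[6]: -1[5]-1* -2[4]-1 -5[1]-1
p6 O@[5]: -1[4]-1 -2[3]+1* -5[0]+1
p7 X@[3]: -1[2]-1* -2[1]-1
p8 O@[2]: -1[1]-1 -2[0]+1*
p9 X@[0] terminal -1; root [12] d12
suppose X passes — search the same position with O to move:
pass> p1 O@[12]: -1[11]-1* -2[10]-1 -5[7]-1
pass> p2 X@[11]: -1[10]-1 -2[9]+1* -5[6]+1
pass> p3 O@[9]: -1[8]-1* -2[7]-1 -5[4]-1
pass> p4 X@[8]: -1[7]-1 -2[6]+1* -5[3]+1
pass> p5 O@[6]: -1[5]-1* -2[4]-1 -5[1]-1
pass> p6 X@[5]: -1[4]-1 -2[3]+1* -5[0]+1
pass> p7 O@[3]: -1[2]-1* -2[1]-1
pass> p8 X@[2]: -1[1]-1 -2[0]+1*
pass> p9 O@[0] terminal -1; root [12] d12
for X: play -1, pass +1

zugzwang(12, X) = True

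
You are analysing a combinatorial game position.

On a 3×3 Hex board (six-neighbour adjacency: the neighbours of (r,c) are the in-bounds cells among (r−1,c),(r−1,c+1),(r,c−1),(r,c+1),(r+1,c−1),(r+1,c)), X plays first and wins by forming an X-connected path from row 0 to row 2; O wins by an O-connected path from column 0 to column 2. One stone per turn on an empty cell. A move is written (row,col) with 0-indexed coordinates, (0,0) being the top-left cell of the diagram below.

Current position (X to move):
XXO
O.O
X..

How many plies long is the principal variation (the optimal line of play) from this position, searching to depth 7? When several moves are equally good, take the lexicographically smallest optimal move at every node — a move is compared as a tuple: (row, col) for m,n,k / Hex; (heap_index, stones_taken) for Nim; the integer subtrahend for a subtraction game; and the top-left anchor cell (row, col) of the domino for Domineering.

p1 X@[XXO/O.O/X..]: (1,1)[XXO/OXO/X..]+1* (2,1)[XXO/O.O/XX.]-1 (2,2)[XXO/O.O/X.X]-1
p2 O@[XXO/OXO/X..] terminal -1; root [XXO/O.O/X..] d7

PV length from [XXO/O.O/X..]: 1 ply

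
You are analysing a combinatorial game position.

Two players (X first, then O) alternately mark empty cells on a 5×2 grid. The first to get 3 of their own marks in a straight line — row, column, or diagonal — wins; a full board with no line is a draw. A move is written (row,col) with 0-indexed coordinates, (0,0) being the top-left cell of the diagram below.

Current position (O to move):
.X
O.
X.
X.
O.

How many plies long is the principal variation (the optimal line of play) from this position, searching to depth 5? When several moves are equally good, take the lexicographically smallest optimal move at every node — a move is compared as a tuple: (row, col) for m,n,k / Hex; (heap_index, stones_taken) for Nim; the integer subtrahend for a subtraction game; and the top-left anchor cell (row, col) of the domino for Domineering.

ply 1, O at .X/O./X./X./O. | (0,0)=+0→OX/O./X./X./O.*; (1,1)=+0→.X/OO/X./X./O.; (2,1)=+0→.X/O./XO/X./O.; (3,1)=+0→.X/O./X./XO/O.; (4,1)=+0→.X/O./X./X./OO
ply 2, X at OX/O./X./X./O. | (1,1)=+0→OX/OX/X./X./O.*; (2,1)=+0→OX/O./XX/X./O.; (3,1)=+0→OX/O./X./XX/O.; (4,1)=+0→OX/O./X./X./OX
ply 3, O at OX/OX/X./X./O. | (2,1)=+0→OX/OX/XO/X./O.*; (3,1)=-1→OX/OX/X./XO/O.; (4,1)=-1→OX/OX/X./X./OO
ply 4, X at OX/OX/XO/X./O. | (3,1)=+0→OX/OX/XO/XX/O.*; (4,1)=+0→OX/OX/XO/X./OX
ply 5, O at OX/OX/XO/XX/O. | (4,1)=+0→OX/OX/XO/XX/OO*
ply 6: OX/OX/XO/XX/OO is terminal +0 (X); from .X/O./X./X./O. depth 5

PV length from [.X/O./X./X./O.]: 5 plies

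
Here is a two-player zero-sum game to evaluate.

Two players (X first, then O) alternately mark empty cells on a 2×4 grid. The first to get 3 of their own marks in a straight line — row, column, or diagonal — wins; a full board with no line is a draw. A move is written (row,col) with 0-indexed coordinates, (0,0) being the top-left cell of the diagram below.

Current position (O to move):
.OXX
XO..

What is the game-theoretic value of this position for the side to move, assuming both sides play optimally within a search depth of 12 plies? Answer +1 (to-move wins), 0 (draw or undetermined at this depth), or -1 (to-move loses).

ply 1, O at .OXX/XO.. | (0,0)=+0→OOXX/XO..*; (1,2)=+0→.OXX/XOO.; (1,3)=+0→.OXX/XO.O
ply 2, X at OOXX/XO.. | (1,2)=+0→OOXX/XOX.*; (1,3)=+0→OOXX/XO.X
ply 3, O at OOXX/XOX. | (1,3)=+0→OOXX/XOXO*
ply 4: OOXX/XOXO is terminal +0 (X); from .OXX/XO.. depth 12

value(.OXX/XO.., O) = 0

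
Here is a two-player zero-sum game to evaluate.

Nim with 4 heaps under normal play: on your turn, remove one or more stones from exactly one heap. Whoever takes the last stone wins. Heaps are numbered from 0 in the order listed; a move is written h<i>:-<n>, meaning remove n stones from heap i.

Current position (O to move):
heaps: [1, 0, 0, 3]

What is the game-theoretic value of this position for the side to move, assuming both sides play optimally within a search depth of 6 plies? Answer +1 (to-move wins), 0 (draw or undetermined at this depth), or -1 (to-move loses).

p1 O@[(1,0,0,3)]: h0:-1[(0,0,0,3)]-1 h3:-1[(1,0,0,2)]-1 h3:-2[(1,0,0,1)]+1* h3:-3[(1,0,0,0)]-1
p2 X@[(1,0,0,1)]: h0:-1[(0,0,0,1)]-1* h3:-1[(1,0,0,0)]-1
p3 O@[(0,0,0,1)]: h3:-1[(0,0,0,0)]+1*
p4 X@[(0,0,0,0)] terminal -1; root [(1,0,0,3)] d6

value((1,0,0,3), O) = +1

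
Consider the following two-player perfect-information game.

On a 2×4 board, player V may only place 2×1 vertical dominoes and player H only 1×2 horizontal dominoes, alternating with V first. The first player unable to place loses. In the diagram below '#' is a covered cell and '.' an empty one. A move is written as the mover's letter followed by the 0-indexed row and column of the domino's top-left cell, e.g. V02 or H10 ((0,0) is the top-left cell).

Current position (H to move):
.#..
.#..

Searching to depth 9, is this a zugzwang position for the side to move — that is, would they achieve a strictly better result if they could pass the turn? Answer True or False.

[.#../.#..] H move#1: H02:+1/.###/.#..*, H12:+1/.#../.###
[.###/.#..] V move#2: V00:-1/####/##..*
[####/##..] H move#3: H12:+1/####/####*
[####/####] end (terminal -1, V#4); searched .#../.#.. to 9
if H skipped the turn, V would face:
~ [.#../.#..] V move#1: V00:-1/##../##.., V02:+1/.##./.##.*, V03:+1/.#.#/.#.#
~ [.##./.##.] end (terminal -1, H#2); searched .#../.#.. to 9
compare (H): move=+1 vs pass=-1

zugzwang(.#../.#.., H) = False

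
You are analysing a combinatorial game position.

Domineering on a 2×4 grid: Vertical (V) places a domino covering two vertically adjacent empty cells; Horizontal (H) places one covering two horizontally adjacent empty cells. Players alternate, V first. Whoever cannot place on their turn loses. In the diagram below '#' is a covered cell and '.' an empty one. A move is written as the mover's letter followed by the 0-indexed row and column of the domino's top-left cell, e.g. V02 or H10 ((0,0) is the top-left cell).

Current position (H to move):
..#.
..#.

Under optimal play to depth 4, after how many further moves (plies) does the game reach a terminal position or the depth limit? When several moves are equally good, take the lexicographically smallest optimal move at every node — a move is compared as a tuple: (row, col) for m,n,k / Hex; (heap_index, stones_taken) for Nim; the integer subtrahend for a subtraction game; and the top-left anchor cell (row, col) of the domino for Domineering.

ply 1, H at ..#./..#. | H00=+1→###./..#.*; H10=+1→..#./###.
ply 2, V at ###./..#. | V03=-1→####/..##*
ply 3, H at ####/..## | H10=+1→####/####*
ply 4: ####/#### is terminal -1 (V); from ..#./..#. depth 4

PV length from [..#./..#.]: 3 plies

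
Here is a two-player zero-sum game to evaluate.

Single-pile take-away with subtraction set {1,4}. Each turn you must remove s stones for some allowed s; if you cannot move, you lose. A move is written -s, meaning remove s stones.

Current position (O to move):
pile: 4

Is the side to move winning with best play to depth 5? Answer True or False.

O winning at [4]: True

p1 O@[4]: -1[3]-1 -4[0]+1*
p2 X@[0] terminal -1; root [4] d5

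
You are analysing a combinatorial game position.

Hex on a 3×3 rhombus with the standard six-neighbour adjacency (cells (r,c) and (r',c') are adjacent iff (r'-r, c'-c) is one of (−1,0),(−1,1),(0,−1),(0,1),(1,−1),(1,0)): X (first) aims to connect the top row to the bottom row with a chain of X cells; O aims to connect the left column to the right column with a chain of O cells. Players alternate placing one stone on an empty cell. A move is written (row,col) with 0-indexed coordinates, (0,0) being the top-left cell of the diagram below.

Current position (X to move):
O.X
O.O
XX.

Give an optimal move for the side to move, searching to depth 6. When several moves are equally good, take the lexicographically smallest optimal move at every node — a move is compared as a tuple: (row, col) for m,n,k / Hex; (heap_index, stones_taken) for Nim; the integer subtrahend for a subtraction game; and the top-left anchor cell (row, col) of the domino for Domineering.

[O.X/O.O/XX.] X move#1: (0,1):-1/OXX/O.O/XX., (1,1):+1/O.X/OXO/XX.*, (2,2):-1/O.X/O.O/XXX
[O.X/OXO/XX.] end (terminal -1, O#2); searched O.X/O.O/XX. to 6

X's best at [O.X/O.O/XX.]: (1,1)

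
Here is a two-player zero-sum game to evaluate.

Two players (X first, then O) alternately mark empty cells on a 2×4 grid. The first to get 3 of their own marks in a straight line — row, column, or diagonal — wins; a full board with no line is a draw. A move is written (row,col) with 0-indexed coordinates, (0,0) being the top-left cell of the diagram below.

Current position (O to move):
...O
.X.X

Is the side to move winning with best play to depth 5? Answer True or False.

ply 1, O at ...O/.X.X | (0,0)=-1→O..O/.X.X; (0,1)=-1→.O.O/.X.X; (0,2)=-1→..OO/.X.X; (1,0)=-1→...O/OX.X; (1,2)=+0→...O/.XOX*
ply 2, X at ...O/.XOX | (0,0)=+0→X..O/.XOX*; (0,1)=+0→.X.O/.XOX; (0,2)=+0→..XO/.XOX; (1,0)=+0→...O/XXOX
ply 3, O at X..O/.XOX | (0,1)=+0→XO.O/.XOX*; (0,2)=+0→X.OO/.XOX; (1,0)=+0→X..O/OXOX
ply 4, X at XO.O/.XOX | (0,2)=+0→XOXO/.XOX*; (1,0)=-1→XO.O/XXOX
ply 5, O at XOXO/.XOX | (1,0)=+0→XOXO/OXOX*
ply 6: XOXO/OXOX is terminal +0 (X); from ...O/.X.X depth 5

O winning at [...O/.X.X]: False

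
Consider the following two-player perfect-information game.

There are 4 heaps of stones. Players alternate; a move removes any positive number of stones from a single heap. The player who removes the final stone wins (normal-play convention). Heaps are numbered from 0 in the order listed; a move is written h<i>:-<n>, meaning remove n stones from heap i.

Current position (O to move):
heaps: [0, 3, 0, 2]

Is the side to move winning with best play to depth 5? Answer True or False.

ply 1, O at (0,3,0,2) | h1:-1=+1→(0,2,0,2)*; h1:-2=-1→(0,1,0,2); h1:-3=-1→(0,0,0,2); h3:-1=-1→(0,3,0,1); h3:-2=-1→(0,3,0,0)
ply 2, X at (0,2,0,2) | h1:-1=-1→(0,1,0,2)*; h1:-2=-1→(0,0,0,2); h3:-1=-1→(0,2,0,1); h3:-2=-1→(0,2,0,0)
ply 3, O at (0,1,0,2) | h1:-1=-1→(0,0,0,2); h3:-1=+1→(0,1,0,1)*; h3:-2=-1→(0,1,0,0)
ply 4, X at (0,1,0,1) | h1:-1=-1→(0,0,0,1)*; h3:-1=-1→(0,1,0,0)
ply 5, O at (0,0,0,1) | h3:-1=+1→(0,0,0,0)*
ply 6: (0,0,0,0) is terminal -1 (X); from (0,3,0,2) depth 5

O winning at [(0,3,0,2)]: True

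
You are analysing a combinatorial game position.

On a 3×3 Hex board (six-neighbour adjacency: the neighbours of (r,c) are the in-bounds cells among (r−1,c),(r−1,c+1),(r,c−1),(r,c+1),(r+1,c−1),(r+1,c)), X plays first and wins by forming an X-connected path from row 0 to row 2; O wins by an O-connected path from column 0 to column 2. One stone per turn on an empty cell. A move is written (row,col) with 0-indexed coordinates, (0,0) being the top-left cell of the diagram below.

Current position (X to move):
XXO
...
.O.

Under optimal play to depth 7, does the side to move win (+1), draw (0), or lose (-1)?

ply 1, X at XXO/.../.O. | (1,0)=-1→XXO/X../.O.; (1,1)=-1→XXO/.X./.O.; (1,2)=-1→XXO/..X/.O.; (2,0)=+1→XXO/.../XO.*; (2,2)=-1→XXO/.../.OX
ply 2, O at XXO/.../XO. | (1,0)=-1→XXO/O../XO.*; (1,1)=-1→XXO/.O./XO.; (1,2)=-1→XXO/..O/XO.; (2,2)=-1→XXO/.../XOO
ply 3, X at XXO/O../XO. | (1,1)=+1→XXO/OX./XO.*; (1,2)=-1→XXO/O.X/XO.; (2,2)=-1→XXO/O../XOX
ply 4: XXO/OX./XO. is terminal -1 (O); from XXO/.../.O. depth 7

value(XXO/.../.O., X) = +1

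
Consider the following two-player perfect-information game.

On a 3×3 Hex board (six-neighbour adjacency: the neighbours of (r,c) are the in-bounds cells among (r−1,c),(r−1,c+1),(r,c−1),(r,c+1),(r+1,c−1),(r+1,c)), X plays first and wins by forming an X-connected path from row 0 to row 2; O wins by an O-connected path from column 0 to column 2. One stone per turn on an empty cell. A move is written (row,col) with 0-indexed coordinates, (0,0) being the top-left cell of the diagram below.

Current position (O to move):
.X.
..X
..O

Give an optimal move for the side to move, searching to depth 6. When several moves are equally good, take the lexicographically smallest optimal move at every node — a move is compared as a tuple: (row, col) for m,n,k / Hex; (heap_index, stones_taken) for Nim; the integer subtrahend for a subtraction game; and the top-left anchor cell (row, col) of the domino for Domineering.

[.X./..X/..O] O move#1: (0,0):-1/OX./..X/..O, (0,2):-1/.XO/..X/..O, (1,0):-1/.X./O.X/..O, (1,1):+1/.X./.OX/..O*, (2,0):-1/.X./..X/O.O, (2,1):-1/.X./..X/.OO
[.X./.OX/..O] X move#2: (0,0):-1/XX./.OX/..O*, (0,2):-1/.XX/.OX/..O, (1,0):-1/.X./XOX/..O, (2,0):-1/.X./.OX/X.O, (2,1):-1/.X./.OX/.XO
[XX./.OX/..O] O move#3: (0,2):+1/XXO/.OX/..O*, (1,0):+1/XX./OOX/..O, (2,0):+1/XX./.OX/O.O, (2,1):+1/XX./.OX/.OO
[XXO/.OX/..O] X move#4: (1,0):-1/XXO/XOX/..O*, (2,0):-1/XXO/.OX/X.O, (2,1):-1/XXO/.OX/.XO
[XXO/XOX/..O] O move#5: (2,0):+1/XXO/XOX/O.O*, (2,1):-1/XXO/XOX/.OO
[XXO/XOX/O.O] end (terminal -1, X#6); searched .X./..X/..O to 6

O's best at [.X./..X/..O]: (1,1)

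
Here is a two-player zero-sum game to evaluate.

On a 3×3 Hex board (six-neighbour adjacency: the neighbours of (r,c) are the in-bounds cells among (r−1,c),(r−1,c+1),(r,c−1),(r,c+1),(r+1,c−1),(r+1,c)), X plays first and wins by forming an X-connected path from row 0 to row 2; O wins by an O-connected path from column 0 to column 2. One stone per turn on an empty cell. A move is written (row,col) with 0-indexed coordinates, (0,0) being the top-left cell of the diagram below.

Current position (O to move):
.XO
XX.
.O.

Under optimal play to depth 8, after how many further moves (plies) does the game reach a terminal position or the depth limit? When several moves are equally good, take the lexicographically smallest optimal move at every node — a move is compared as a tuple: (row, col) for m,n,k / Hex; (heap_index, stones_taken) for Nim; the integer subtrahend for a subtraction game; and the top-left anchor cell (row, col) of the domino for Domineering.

ply 1, O at .XO/XX./.O. | (0,0)=-1→OXO/XX./.O.; (1,2)=-1→.XO/XXO/.O.; (2,0)=+1→.XO/XX./OO.*; (2,2)=-1→.XO/XX./.OO
ply 2, X at .XO/XX./OO. | (0,0)=-1→XXO/XX./OO.*; (1,2)=-1→.XO/XXX/OO.; (2,2)=-1→.XO/XX./OOX
ply 3, O at XXO/XX./OO. | (1,2)=+1→XXO/XXO/OO.*; (2,2)=+1→XXO/XX./OOO
ply 4: XXO/XXO/OO. is terminal -1 (X); from .XO/XX./.O. depth 8

PV length from [.XO/XX./.O.]: 3 plies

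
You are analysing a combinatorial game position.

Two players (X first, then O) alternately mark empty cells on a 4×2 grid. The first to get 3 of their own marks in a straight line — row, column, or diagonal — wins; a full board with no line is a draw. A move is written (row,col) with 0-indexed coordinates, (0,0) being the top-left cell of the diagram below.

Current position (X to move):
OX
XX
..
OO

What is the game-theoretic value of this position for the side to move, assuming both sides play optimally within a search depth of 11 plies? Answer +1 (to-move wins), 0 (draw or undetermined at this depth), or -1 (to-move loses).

value(OX/XX/../OO, X) = +1

ply 1, X at OX/XX/../OO | (2,0)=+0→OX/XX/X./OO; (2,1)=+1→OX/XX/.X/OO*
ply 2: OX/XX/.X/OO is terminal -1 (O); from OX/XX/../OO depth 11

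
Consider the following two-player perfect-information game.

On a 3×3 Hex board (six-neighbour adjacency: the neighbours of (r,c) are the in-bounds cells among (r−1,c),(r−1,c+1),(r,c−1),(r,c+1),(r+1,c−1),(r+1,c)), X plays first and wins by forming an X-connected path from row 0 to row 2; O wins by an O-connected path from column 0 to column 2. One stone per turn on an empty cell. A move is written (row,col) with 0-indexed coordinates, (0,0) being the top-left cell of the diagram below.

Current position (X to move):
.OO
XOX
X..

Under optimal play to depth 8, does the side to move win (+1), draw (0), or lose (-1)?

value(.OO/XOX/X.., X) = +1

ply 1, X at .OO/XOX/X.. | (0,0)=+1→XOO/XOX/X..*; (2,1)=-1→.OO/XOX/XX.; (2,2)=-1→.OO/XOX/X.X
ply 2: XOO/XOX/X.. is terminal -1 (O); from .OO/XOX/X.. depth 8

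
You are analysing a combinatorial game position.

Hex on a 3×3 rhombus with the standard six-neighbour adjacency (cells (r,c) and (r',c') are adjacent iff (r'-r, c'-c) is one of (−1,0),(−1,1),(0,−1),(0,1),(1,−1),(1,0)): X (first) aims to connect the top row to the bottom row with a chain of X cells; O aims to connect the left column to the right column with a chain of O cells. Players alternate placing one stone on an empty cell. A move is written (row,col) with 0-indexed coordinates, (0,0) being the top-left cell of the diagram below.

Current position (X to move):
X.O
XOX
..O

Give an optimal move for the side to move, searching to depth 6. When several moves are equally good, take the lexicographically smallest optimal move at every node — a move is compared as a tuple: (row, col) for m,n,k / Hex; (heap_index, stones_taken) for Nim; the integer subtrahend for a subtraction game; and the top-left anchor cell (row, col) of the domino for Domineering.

[X.O/XOX/..O] X move#1: (0,1):-1/XXO/XOX/..O, (2,0):+1/X.O/XOX/X.O*, (2,1):-1/X.O/XOX/.XO
[X.O/XOX/X.O] end (terminal -1, O#2); searched X.O/XOX/..O to 6

X's best at [X.O/XOX/..O]: (2,0)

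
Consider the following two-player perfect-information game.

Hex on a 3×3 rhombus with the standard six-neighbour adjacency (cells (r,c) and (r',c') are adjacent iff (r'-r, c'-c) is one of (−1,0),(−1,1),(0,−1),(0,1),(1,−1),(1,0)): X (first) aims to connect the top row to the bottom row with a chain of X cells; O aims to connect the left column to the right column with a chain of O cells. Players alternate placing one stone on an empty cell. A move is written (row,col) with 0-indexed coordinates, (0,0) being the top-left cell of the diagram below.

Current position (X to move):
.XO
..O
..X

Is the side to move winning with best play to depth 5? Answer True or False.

[.XO/..O/..X] X move#1: (0,0):-1/XXO/..O/..X, (1,0):-1/.XO/X.O/..X, (1,1):+1/.XO/.XO/..X*, (2,0):+1/.XO/..O/X.X, (2,1):-1/.XO/..O/.XX
[.XO/.XO/..X] O move#2: (0,0):-1/OXO/.XO/..X*, (1,0):-1/.XO/OXO/..X, (2,0):-1/.XO/.XO/O.X, (2,1):-1/.XO/.XO/.OX
[OXO/.XO/..X] X move#3: (1,0):+1/OXO/XXO/..X*, (2,0):+1/OXO/.XO/X.X, (2,1):+1/OXO/.XO/.XX
[OXO/XXO/..X] O move#4: (2,0):-1/OXO/XXO/O.X*, (2,1):-1/OXO/XXO/.OX
[OXO/XXO/O.X] X move#5: (2,1):+1/OXO/XXO/OXX*
[OXO/XXO/OXX] end (terminal -1, O#6); searched .XO/..O/..X to 5

X winning at [.XO/..O/..X]: True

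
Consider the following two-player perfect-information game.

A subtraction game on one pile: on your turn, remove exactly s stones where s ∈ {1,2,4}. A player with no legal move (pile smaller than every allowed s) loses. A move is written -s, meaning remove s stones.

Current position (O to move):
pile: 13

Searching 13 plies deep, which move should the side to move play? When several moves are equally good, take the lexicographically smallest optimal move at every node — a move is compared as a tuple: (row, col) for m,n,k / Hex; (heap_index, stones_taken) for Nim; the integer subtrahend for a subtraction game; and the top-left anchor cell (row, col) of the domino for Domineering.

O's best at [13]: -1

p1 O@[13]: -1[12]+1* -2[11]-1 -4[9]+1
p2 X@[12]: -1[11]-1* -2[10]-1 -4[8]-1
p3 O@[11]: -1[10]-1 -2[9]+1* -4[7]-1
p4 X@[9]: -1[8]-1* -2[7]-1 -4[5]-1
p5 O@[8]: -1[7]-1 -2[6]+1* -4[4]-1
p6 X@[6]: -1[5]-1* -2[4]-1 -4[2]-1
p7 O@[5]: -1[4]-1 -2[3]+1* -4[1]-1
p8 X@[3]: -1[2]-1* -2[1]-1
p9 O@[2]: -1[1]-1 -2[0]+1*
p10 X@[0] terminal -1; root [13] d13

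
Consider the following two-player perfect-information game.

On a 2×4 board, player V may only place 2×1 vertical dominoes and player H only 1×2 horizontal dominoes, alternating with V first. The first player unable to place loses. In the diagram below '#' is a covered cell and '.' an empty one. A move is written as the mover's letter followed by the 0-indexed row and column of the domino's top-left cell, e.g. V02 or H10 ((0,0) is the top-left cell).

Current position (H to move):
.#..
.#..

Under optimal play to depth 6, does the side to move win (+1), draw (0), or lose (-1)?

value(.#../.#.., H) = +1

[.#../.#..] H move#1: H02:+1/.###/.#..*, H12:+1/.#../.###
[.###/.#..] V move#2: V00:-1/####/##..*
[####/##..] H move#3: H12:+1/####/####*
[####/####] end (terminal -1, V#4); searched .#../.#.. to 6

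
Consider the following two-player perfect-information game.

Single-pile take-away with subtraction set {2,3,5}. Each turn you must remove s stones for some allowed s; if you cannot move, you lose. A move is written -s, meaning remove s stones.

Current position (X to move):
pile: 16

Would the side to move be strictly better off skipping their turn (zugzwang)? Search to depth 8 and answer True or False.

p1 X@[16]: -2[14]+1* -3[13]-1 -5[11]-1
p2 O@[14]: -2[12]-1* -3[11]-1 -5[9]-1
p3 X@[12]: -2[10]-1 -3[9]-1 -5[7]+1*
p4 O@[7]: -2[5]-1* -3[4]-1 -5[2]-1
p5 X@[5]: -2[3]-1 -3[2]-1 -5[0]+1*
p6 O@[0] terminal -1; root [16] d8
if X skipped the turn, O would face:
~ p1 O@[16]: -2[14]+1* -3[13]-1 -5[11]-1
~ p2 X@[14]: -2[12]-1* -3[11]-1 -5[9]-1
~ p3 O@[12]: -2[10]-1 -3[9]-1 -5[7]+1*
~ p4 X@[7]: -2[5]-1* -3[4]-1 -5[2]-1
~ p5 O@[5]: -2[3]-1 -3[2]-1 -5[0]+1*
~ p6 X@[0] terminal -1; root [16] d8
compare (X): move=+1 vs pass=-1

zugzwang(16, X) = False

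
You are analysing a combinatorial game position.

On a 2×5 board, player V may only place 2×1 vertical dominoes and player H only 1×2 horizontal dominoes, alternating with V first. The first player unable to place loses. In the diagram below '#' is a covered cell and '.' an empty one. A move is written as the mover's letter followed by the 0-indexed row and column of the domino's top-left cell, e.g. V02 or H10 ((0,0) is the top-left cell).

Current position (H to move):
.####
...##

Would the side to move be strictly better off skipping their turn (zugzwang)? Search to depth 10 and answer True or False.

zugzwang(.####/...##, H) = False

[.####/...##] H move#1: H10:+1/.####/##.##*, H11:-1/.####/.####
[.####/##.##] end (terminal -1, V#2); searched .####/...## to 10
if H skipped the turn, V would face:
~ [.####/...##] V move#1: V00:-1/#####/#..##*
~ [#####/#..##] H move#2: H11:+1/#####/#####*
~ [#####/#####] end (terminal -1, V#3); searched .####/...## to 10
compare (H): move=+1 vs pass=+1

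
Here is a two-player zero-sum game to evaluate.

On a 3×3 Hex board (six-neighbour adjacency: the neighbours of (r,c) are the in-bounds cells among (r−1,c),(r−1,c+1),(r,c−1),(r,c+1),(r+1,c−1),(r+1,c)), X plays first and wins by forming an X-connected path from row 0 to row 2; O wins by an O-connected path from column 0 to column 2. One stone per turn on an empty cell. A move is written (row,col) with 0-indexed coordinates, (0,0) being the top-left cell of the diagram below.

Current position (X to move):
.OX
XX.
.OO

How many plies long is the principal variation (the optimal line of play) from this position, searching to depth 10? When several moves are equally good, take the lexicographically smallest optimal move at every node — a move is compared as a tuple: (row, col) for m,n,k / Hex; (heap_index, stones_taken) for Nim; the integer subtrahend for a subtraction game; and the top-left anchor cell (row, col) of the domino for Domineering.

[.OX/XX./.OO] X move#1: (0,0):-1/XOX/XX./.OO, (1,2):-1/.OX/XXX/.OO, (2,0):+1/.OX/XX./XOO*
[.OX/XX./XOO] end (terminal -1, O#2); searched .OX/XX./.OO to 10

PV length from [.OX/XX./.OO]: 1 ply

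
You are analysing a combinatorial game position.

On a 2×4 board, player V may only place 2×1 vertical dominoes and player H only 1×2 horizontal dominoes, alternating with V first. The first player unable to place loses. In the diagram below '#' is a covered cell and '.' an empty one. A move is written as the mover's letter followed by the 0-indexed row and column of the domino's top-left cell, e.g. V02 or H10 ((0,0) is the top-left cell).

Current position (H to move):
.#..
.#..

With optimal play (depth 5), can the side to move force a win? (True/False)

p1 H@[.#../.#..]: H02[.###/.#..]+1* H12[.#../.###]+1
p2 V@[.###/.#..]: V00[####/##..]-1*
p3 H@[####/##..]: H12[####/####]+1*
p4 V@[####/####] terminal -1; root [.#../.#..] d5

H winning at [.#../.#..]: True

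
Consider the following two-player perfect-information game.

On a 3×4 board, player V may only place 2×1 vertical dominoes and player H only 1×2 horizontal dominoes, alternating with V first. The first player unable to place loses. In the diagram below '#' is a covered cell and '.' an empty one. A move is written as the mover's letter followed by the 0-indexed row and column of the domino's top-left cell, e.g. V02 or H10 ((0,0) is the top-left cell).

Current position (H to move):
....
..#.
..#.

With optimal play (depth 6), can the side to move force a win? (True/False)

p1 H@[..../..#./..#.]: H00[##../..#./..#.]-1 H01[.##./..#./..#.]-1 H02[..##/..#./..#.]-1 H10[..../###./..#.]+1* H20[..../..#./###.]-1
p2 V@[..../###./..#.]: V03[...#/####/..#.]-1* V13[..../####/..##]-1
p3 H@[...#/####/..#.]: H00[##.#/####/..#.]+1* H01[.###/####/..#.]+1 H20[...#/####/###.]+1
p4 V@[##.#/####/..#.] terminal -1; root [..../..#./..#.] d6

H winning at [..../..#./..#.]: True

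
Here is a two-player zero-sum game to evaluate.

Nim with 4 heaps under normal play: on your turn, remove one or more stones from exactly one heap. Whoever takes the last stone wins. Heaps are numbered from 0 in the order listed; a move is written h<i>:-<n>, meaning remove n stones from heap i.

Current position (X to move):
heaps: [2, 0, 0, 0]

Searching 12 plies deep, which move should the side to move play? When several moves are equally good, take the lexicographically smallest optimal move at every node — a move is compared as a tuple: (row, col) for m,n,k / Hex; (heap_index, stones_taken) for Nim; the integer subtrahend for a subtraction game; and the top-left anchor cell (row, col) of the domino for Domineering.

[(2,0,0,0)] X move#1: h0:-1:-1/(1,0,0,0), h0:-2:+1/(0,0,0,0)*
[(0,0,0,0)] end (terminal -1, O#2); searched (2,0,0,0) to 12

X's best at [(2,0,0,0)]: h0:-2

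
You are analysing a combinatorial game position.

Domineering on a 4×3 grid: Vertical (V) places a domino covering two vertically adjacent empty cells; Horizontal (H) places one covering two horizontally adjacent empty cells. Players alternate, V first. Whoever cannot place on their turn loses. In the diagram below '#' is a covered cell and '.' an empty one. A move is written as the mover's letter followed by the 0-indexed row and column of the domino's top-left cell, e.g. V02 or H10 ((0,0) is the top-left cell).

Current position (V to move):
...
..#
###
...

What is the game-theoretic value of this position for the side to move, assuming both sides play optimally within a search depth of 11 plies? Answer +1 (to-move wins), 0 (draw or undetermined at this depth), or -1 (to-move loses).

value(.../..#/###/..., V) = +1

ply 1, V at .../..#/###/... | V00=-1→#../#.#/###/...; V01=+1→.#./.##/###/...*
ply 2, H at .#./.##/###/... | H30=-1→.#./.##/###/##.*; H31=-1→.#./.##/###/.##
ply 3, V at .#./.##/###/##. | V00=+1→##./###/###/##.*
ply 4: ##./###/###/##. is terminal -1 (H); from .../..#/###/... depth 11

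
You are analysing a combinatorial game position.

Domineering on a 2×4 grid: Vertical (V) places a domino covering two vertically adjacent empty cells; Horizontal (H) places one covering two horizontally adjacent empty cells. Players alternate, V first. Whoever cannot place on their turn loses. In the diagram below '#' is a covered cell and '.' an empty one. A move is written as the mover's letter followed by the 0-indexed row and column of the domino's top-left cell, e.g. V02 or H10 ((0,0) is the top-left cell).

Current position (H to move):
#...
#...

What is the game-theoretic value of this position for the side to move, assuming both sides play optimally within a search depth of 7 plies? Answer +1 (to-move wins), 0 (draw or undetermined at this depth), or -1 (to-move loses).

ply 1, H at #.../#... | H01=+1→###./#...*; H02=+1→#.##/#...; H11=+1→#.../###.; H12=+1→#.../#.##
ply 2, V at ###./#... | V03=-1→####/#..#*
ply 3, H at ####/#..# | H11=+1→####/####*
ply 4: ####/#### is terminal -1 (V); from #.../#... depth 7

value(#.../#..., H) = +1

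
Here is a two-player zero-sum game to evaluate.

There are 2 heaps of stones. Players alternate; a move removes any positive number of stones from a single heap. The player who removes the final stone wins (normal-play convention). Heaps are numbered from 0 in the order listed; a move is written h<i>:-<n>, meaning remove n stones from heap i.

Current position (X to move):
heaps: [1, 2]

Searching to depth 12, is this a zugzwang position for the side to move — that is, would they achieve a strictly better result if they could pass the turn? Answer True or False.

zugzwang((1,2), X) = False

[(1,2)] X move#1: h0:-1:-1/(0,2), h1:-1:+1/(1,1)*, h1:-2:-1/(1,0)
[(1,1)] O move#2: h0:-1:-1/(0,1)*, h1:-1:-1/(1,0)
[(0,1)] X move#3: h1:-1:+1/(0,0)*
[(0,0)] end (terminal -1, O#4); searched (1,2) to 12
if X skipped the turn, O would face:
~ [(1,2)] O move#1: h0:-1:-1/(0,2), h1:-1:+1/(1,1)*, h1:-2:-1/(1,0)
~ [(1,1)] X move#2: h0:-1:-1/(0,1)*, h1:-1:-1/(1,0)
~ [(0,1)] O move#3: h1:-1:+1/(0,0)*
~ [(0,0)] end (terminal -1, X#4); searched (1,2) to 12
compare (X): move=+1 vs pass=-1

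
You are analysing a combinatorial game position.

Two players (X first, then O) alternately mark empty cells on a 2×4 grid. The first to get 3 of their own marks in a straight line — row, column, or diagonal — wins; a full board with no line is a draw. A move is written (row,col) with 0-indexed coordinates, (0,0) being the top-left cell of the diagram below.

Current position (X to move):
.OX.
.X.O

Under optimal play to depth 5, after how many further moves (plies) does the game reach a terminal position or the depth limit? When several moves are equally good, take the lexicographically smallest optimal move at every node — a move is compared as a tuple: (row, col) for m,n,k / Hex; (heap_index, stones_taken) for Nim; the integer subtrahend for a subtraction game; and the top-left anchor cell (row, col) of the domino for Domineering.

[.OX./.X.O] X move#1: (0,0):+0/XOX./.X.O*, (0,3):+0/.OXX/.X.O, (1,0):+0/.OX./XX.O, (1,2):+0/.OX./.XXO
[XOX./.X.O] O move#2: (0,3):+0/XOXO/.X.O*, (1,0):+0/XOX./OX.O, (1,2):+0/XOX./.XOO
[XOXO/.X.O] X move#3: (1,0):+0/XOXO/XX.O*, (1,2):+0/XOXO/.XXO
[XOXO/XX.O] O move#4: (1,2):+0/XOXO/XXOO*
[XOXO/XXOO] end (terminal +0, X#5); searched .OX./.X.O to 5

PV length from [.OX./.X.O]: 4 plies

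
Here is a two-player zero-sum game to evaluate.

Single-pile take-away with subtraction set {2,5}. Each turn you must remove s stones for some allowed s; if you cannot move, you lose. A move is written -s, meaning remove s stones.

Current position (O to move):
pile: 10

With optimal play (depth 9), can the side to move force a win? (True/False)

[10] O move#1: -2:+1/8*, -5:-1/5
[8] X move#2: -2:-1/6*, -5:-1/3
[6] O move#3: -2:+1/4*, -5:+1/1
[4] X move#4: -2:-1/2*
[2] O move#5: -2:+1/0*
[0] end (terminal -1, X#6); searched 10 to 9

O winning at [10]: True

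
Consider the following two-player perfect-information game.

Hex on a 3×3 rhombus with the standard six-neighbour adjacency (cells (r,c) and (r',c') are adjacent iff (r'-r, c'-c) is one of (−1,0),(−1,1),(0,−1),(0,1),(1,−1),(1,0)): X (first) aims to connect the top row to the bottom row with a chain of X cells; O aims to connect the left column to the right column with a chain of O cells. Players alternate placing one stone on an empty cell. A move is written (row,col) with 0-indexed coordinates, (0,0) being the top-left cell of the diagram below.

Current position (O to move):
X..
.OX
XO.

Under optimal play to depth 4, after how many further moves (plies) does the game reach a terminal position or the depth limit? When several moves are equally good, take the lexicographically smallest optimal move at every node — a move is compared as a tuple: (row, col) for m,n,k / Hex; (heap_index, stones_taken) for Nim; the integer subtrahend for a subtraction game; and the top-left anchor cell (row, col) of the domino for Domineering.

PV length from [X../.OX/XO.]: 3 plies

ply 1, O at X../.OX/XO. | (0,1)=-1→XO./.OX/XO.; (0,2)=-1→X.O/.OX/XO.; (1,0)=+1→X../OOX/XO.*; (2,2)=-1→X../.OX/XOO
ply 2, X at X../OOX/XO. | (0,1)=-1→XX./OOX/XO.*; (0,2)=-1→X.X/OOX/XO.; (2,2)=-1→X../OOX/XOX
ply 3, O at XX./OOX/XO. | (0,2)=+1→XXO/OOX/XO.*; (2,2)=+1→XX./OOX/XOO
ply 4: XXO/OOX/XO. is terminal -1 (X); from X../.OX/XO. depth 4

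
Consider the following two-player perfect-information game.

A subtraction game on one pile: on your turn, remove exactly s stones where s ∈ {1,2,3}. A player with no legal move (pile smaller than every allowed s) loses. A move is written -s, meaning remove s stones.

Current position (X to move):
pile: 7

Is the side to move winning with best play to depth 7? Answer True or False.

X winning at [7]: True

[7] X move#1: -1:-1/6, -2:-1/5, -3:+1/4*
[4] O move#2: -1:-1/3*, -2:-1/2, -3:-1/1
[3] X move#3: -1:-1/2, -2:-1/1, -3:+1/0*
[0] end (terminal -1, O#4); searched 7 to 7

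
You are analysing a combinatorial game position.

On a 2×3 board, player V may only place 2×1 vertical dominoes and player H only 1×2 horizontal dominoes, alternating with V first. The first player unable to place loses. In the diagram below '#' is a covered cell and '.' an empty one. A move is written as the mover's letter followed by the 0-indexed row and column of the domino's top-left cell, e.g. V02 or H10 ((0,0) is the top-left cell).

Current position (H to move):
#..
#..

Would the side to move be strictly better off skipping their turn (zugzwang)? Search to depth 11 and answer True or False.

[#../#..] H move#1: H01:+1/###/#..*, H11:+1/#../###
[###/#..] end (terminal -1, V#2); searched #../#.. to 11
suppose H passes — search the same position with V to move:
pass> [#../#..] V move#1: V01:+1/##./##.*, V02:+1/#.#/#.#
pass> [##./##.] end (terminal -1, H#2); searched #../#.. to 11
for H: play +1, pass -1

zugzwang(#../#.., H) = False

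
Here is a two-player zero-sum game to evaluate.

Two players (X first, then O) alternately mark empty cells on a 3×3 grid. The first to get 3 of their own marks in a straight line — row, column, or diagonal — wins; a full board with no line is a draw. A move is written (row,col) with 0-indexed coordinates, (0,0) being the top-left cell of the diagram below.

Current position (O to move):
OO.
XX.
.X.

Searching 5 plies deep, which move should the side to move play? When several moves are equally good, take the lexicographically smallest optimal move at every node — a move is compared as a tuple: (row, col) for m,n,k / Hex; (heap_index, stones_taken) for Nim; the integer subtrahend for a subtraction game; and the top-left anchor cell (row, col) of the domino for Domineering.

p1 O@[OO./XX./.X.]: (0,2)[OOO/XX./.X.]+1* (1,2)[OO./XXO/.X.]+0 (2,0)[OO./XX./OX.]-1 (2,2)[OO./XX./.XO]-1
p2 X@[OOO/XX./.X.] terminal -1; root [OO./XX./.X.] d5

O's best at [OO./XX./.X.]: (0,2)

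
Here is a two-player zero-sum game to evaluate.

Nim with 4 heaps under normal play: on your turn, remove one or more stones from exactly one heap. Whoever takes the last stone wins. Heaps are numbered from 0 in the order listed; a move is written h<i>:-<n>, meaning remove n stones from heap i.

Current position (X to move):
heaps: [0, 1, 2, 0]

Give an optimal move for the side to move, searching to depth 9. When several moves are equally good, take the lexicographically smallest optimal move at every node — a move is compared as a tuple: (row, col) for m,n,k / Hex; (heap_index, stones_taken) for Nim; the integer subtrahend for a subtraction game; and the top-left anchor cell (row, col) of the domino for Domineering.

X's best at [(0,1,2,0)]: h2:-1

[(0,1,2,0)] X move#1: h1:-1:-1/(0,0,2,0), h2:-1:+1/(0,1,1,0)*, h2:-2:-1/(0,1,0,0)
[(0,1,1,0)] O move#2: h1:-1:-1/(0,0,1,0)*, h2:-1:-1/(0,1,0,0)
[(0,0,1,0)] X move#3: h2:-1:+1/(0,0,0,0)*
[(0,0,0,0)] end (terminal -1, O#4); searched (0,1,2,0) to 9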